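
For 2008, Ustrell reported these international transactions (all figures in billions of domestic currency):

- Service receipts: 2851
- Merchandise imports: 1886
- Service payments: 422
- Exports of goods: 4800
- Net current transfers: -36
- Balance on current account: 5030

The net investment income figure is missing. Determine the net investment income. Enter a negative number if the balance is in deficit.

Current account = goods balance + services balance + net primary income + net secondary income
Sum of the known components = 5307
Net investment income = CA - (known components) = 5030 - 5307 = -277

-277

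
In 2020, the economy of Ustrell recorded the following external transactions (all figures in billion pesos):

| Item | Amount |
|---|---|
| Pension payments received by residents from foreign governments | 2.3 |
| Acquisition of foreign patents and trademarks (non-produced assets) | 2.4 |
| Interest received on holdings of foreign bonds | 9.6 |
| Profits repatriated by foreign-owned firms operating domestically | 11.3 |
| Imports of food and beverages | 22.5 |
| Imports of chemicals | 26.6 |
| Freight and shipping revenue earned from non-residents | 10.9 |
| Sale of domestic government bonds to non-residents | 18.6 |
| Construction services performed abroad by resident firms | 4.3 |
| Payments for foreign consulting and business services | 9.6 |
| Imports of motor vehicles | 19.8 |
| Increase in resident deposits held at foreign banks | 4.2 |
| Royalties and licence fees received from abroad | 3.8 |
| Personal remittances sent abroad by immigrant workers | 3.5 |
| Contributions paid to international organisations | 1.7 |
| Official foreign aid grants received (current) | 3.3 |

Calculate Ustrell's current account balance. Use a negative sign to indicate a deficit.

-60.8

Goods: -22.5 - 19.8 - 26.6 = -68.9
Services: -9.6 + 10.9 + 3.8 + 4.3 = 9.4
Primary income: 9.6 - 11.3 = -1.7
Secondary income: -1.7 + 2.3 + 3.3 - 3.5 = 0.4
Current account = (-68.9) + 9.4 + (-1.7) + 0.4 = -60.8
(Excluded from the current account — capital account: acquisition of foreign patents and trademarks (non-produced assets) 2.4; financial account: sale of domestic government bonds to non-residents 18.6, increase in resident deposits held at foreign banks 4.2.)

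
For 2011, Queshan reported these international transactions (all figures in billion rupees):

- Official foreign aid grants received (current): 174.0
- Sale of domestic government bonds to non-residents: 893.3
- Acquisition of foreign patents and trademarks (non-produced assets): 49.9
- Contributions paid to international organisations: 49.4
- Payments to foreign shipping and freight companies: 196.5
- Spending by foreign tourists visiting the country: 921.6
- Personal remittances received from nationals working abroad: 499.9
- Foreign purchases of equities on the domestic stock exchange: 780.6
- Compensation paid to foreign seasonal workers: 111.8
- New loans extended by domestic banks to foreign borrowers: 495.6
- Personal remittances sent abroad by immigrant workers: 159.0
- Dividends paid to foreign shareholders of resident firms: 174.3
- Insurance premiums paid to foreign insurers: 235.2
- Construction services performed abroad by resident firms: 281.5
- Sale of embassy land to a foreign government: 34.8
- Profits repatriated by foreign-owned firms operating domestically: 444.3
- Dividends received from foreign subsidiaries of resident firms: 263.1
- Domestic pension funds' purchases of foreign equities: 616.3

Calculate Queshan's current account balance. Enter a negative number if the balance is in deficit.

769.6

Services: -235.2 - 196.5 + 281.5 + 921.6 = 771.4
Primary income: -111.8 - 444.3 + 263.1 - 174.3 = -467.3
Secondary income: 174.0 - 159.0 - 49.4 + 499.9 = 465.5
Current account = 771.4 + (-467.3) + 465.5 = 769.6
(Excluded from the current account — financial account: sale of domestic government bonds to non-residents 893.3, foreign purchases of equities on the domestic stock exchange 780.6, new loans extended by domestic banks to foreign borrowers 495.6, domestic pension funds' purchases of foreign equities 616.3; capital account: acquisition of foreign patents and trademarks (non-produced assets) 49.9, sale of embassy land to a foreign government 34.8.)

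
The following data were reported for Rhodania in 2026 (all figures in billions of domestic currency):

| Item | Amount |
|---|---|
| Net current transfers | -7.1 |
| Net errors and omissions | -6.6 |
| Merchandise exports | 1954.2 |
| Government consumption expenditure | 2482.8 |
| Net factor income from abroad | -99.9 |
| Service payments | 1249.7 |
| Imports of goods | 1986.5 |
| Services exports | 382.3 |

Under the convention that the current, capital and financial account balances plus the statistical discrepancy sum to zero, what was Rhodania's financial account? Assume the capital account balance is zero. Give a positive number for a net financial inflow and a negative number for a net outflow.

Goods balance = 1954.2 - 1986.5 = -32.3
Services balance = 382.3 - 1249.7 = -867.4
Trade balance (goods + services) = -32.3 + (-867.4) = -899.7
Net primary income = -99.9
Net secondary income = -7.1
Current account = -899.7 + (-99.9) + (-7.1) = -1006.7
Financial account = -(-1006.7 + (-6.6)) = 1013.3

1013.3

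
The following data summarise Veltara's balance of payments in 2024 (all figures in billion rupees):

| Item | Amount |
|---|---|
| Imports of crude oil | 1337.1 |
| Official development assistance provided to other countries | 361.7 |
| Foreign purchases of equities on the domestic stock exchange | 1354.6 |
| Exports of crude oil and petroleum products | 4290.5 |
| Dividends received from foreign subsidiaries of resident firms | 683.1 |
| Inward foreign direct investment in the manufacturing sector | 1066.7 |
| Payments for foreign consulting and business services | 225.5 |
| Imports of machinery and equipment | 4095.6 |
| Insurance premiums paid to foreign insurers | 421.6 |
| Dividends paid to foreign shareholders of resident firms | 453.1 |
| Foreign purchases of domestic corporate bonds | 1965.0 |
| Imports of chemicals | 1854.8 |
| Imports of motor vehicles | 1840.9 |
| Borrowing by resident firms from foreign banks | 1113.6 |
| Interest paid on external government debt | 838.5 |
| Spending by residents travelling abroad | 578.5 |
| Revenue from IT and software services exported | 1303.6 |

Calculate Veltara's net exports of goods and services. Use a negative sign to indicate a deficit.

-4759.9

Goods: 4290.5 - 1337.1 - 4095.6 - 1840.9 - 1854.8 = -4837.9
Services: 1303.6 - 578.5 - 421.6 - 225.5 = 78.0
Trade balance = -4837.9 + 78.0 = -4759.9
(Excluded from the trade balance — secondary income: official development assistance provided to other countries 361.7; financial account: foreign purchases of equities on the domestic stock exchange 1354.6, inward foreign direct investment in the manufacturing sector 1066.7, foreign purchases of domestic corporate bonds 1965.0, borrowing by resident firms from foreign banks 1113.6; primary income: dividends received from foreign subsidiaries of resident firms 683.1, dividends paid to foreign shareholders of resident firms 453.1, interest paid on external government debt 838.5.)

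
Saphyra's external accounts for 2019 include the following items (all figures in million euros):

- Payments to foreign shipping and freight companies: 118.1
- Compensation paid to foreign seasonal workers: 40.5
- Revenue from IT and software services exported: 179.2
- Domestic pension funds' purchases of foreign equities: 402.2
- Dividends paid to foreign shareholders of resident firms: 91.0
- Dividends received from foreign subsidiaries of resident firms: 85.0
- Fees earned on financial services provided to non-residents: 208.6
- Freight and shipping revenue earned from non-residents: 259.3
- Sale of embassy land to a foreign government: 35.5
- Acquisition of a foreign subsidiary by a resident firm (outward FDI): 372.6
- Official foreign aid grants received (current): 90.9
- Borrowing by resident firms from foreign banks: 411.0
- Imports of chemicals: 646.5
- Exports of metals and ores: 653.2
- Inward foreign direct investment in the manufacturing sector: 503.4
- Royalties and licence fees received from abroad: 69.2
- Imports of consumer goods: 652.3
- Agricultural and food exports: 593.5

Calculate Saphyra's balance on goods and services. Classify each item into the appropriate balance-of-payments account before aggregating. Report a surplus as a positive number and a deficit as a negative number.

Goods: 653.2 + 593.5 - 646.5 - 652.3 = -52.1
Services: -118.1 + 179.2 + 69.2 + 208.6 + 259.3 = 598.2
Trade balance = -52.1 + 598.2 = 546.1
(Excluded from the trade balance — primary income: compensation paid to foreign seasonal workers 40.5, dividends paid to foreign shareholders of resident firms 91.0, dividends received from foreign subsidiaries of resident firms 85.0; financial account: domestic pension funds' purchases of foreign equities 402.2, acquisition of a foreign subsidiary by a resident firm (outward FDI) 372.6, borrowing by resident firms from foreign banks 411.0, inward foreign direct investment in the manufacturing sector 503.4; capital account: sale of embassy land to a foreign government 35.5; secondary income: official foreign aid grants received (current) 90.9.)

546.1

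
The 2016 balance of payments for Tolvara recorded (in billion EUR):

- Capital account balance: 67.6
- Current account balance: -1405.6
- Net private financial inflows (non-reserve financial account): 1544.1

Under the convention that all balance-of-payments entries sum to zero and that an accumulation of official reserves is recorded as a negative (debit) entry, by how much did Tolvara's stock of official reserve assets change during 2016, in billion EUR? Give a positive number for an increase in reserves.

206.1

Official reserve transactions balance = -((-1405.6) + 67.6 + 1544.1) = -206.1
An accumulation of reserves is recorded as a debit (negative entry), so the change in the stock of reserves is the negative of that balance.
Change in official reserves = -(-206.1) = 206.1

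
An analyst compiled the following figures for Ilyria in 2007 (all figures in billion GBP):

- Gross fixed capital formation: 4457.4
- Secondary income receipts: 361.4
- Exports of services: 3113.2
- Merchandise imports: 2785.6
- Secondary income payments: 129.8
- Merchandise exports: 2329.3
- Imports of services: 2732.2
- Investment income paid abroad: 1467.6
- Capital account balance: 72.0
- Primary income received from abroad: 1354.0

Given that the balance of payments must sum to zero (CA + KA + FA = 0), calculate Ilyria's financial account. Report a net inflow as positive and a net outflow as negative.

-114.7

Goods balance = 2329.3 - 2785.6 = -456.3
Services balance = 3113.2 - 2732.2 = 381.0
Trade balance (goods + services) = -456.3 + 381.0 = -75.3
Net primary income = 1354.0 - 1467.6 = -113.6
Net secondary income = 361.4 - 129.8 = 231.6
Current account = -75.3 + (-113.6) + 231.6 = 42.7
Financial account = -(42.7 + 72.0) = -114.7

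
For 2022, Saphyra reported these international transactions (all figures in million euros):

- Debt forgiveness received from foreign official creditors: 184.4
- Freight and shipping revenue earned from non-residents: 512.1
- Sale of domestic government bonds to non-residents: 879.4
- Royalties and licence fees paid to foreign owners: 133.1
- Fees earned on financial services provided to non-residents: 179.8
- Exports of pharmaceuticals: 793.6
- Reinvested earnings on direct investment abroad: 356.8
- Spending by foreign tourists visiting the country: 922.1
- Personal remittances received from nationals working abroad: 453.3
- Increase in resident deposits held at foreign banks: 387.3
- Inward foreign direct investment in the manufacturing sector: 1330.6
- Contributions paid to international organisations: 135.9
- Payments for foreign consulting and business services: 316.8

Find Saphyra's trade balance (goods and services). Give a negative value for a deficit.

1957.7

Goods: 793.6
Services: -316.8 + 512.1 + 922.1 - 133.1 + 179.8 = 1164.1
Trade balance = 793.6 + 1164.1 = 1957.7
(Excluded from the trade balance — capital account: debt forgiveness received from foreign official creditors 184.4; financial account: sale of domestic government bonds to non-residents 879.4, increase in resident deposits held at foreign banks 387.3, inward foreign direct investment in the manufacturing sector 1330.6; primary income: reinvested earnings on direct investment abroad 356.8; secondary income: personal remittances received from nationals working abroad 453.3, contributions paid to international organisations 135.9.)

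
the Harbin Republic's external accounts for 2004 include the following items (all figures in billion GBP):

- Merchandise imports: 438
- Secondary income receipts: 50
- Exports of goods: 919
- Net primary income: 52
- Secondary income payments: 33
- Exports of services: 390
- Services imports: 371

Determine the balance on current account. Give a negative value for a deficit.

Goods balance = 919 - 438 = 481
Services balance = 390 - 371 = 19
Trade balance (goods + services) = 481 + 19 = 500
Net primary income = 52
Net secondary income = 50 - 33 = 17
Current account = 500 + 52 + 17 = 569

569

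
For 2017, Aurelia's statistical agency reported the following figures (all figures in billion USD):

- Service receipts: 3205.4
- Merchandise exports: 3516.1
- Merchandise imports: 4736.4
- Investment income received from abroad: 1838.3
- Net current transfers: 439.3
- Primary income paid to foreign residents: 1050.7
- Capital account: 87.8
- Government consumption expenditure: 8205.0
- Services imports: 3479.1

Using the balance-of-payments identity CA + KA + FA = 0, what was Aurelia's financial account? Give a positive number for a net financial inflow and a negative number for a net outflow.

179.3

Goods balance = 3516.1 - 4736.4 = -1220.3
Services balance = 3205.4 - 3479.1 = -273.7
Trade balance (goods + services) = -1220.3 + (-273.7) = -1494.0
Net primary income = 1838.3 - 1050.7 = 787.6
Net secondary income = 439.3
Current account = -1494.0 + 787.6 + 439.3 = -267.1
Financial account = -(-267.1 + 87.8) = 179.3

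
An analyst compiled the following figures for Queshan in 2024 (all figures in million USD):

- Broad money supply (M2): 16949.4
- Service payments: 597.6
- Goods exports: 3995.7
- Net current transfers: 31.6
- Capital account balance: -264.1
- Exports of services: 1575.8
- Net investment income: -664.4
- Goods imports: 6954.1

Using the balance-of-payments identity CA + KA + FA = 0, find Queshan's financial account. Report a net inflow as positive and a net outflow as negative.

Goods balance = 3995.7 - 6954.1 = -2958.4
Services balance = 1575.8 - 597.6 = 978.2
Trade balance (goods + services) = -2958.4 + 978.2 = -1980.2
Net primary income = -664.4
Net secondary income = 31.6
Current account = -1980.2 + (-664.4) + 31.6 = -2613.0
Financial account = -(-2613.0 + (-264.1)) = 2877.1

2877.1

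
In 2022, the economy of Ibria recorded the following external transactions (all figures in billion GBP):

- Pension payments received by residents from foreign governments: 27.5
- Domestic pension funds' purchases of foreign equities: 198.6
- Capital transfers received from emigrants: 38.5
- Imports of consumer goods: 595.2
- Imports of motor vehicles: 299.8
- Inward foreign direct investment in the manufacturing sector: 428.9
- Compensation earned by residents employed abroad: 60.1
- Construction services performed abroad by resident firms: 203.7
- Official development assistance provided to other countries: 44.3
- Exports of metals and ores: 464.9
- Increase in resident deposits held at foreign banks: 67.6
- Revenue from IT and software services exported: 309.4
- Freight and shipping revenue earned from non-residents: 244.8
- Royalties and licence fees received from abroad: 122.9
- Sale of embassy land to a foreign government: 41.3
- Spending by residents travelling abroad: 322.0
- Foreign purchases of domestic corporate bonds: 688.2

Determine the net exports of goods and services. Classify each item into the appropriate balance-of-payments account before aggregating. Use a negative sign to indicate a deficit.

128.7

Goods: -299.8 - 595.2 + 464.9 = -430.1
Services: 309.4 + 244.8 - 322.0 + 122.9 + 203.7 = 558.8
Trade balance = -430.1 + 558.8 = 128.7
(Excluded from the trade balance — secondary income: pension payments received by residents from foreign governments 27.5, official development assistance provided to other countries 44.3; financial account: domestic pension funds' purchases of foreign equities 198.6, inward foreign direct investment in the manufacturing sector 428.9, increase in resident deposits held at foreign banks 67.6, foreign purchases of domestic corporate bonds 688.2; capital account: capital transfers received from emigrants 38.5, sale of embassy land to a foreign government 41.3; primary income: compensation earned by residents employed abroad 60.1.)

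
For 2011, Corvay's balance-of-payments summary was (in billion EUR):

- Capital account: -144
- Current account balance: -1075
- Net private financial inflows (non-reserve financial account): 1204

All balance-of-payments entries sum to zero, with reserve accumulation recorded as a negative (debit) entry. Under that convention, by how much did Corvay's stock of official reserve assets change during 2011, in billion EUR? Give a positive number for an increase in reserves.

-15

Official reserve transactions balance = -((-1075) + (-144) + 1204) = 15
An accumulation of reserves is recorded as a debit (negative entry), so the change in the stock of reserves is the negative of that balance.
Change in official reserves = -(15) = -15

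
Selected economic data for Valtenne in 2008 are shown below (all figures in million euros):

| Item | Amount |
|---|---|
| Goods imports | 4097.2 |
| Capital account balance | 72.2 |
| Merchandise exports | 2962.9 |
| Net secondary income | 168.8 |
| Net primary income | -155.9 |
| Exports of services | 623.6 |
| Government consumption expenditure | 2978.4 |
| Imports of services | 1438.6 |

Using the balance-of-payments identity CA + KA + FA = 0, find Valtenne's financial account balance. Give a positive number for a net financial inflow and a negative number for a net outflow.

Goods balance = 2962.9 - 4097.2 = -1134.3
Services balance = 623.6 - 1438.6 = -815.0
Trade balance (goods + services) = -1134.3 + (-815.0) = -1949.3
Net primary income = -155.9
Net secondary income = 168.8
Current account = -1949.3 + (-155.9) + 168.8 = -1936.4
Financial account = -(-1936.4 + 72.2) = 1864.2

1864.2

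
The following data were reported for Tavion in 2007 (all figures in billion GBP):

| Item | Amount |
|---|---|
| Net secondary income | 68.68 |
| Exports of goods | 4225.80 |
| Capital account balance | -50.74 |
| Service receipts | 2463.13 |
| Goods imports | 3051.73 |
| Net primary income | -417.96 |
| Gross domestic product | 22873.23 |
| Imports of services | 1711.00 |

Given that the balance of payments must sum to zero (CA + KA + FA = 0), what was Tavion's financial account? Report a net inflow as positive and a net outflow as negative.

-1526.18

Goods balance = 4225.80 - 3051.73 = 1174.07
Services balance = 2463.13 - 1711.00 = 752.13
Trade balance (goods + services) = 1174.07 + 752.13 = 1926.20
Net primary income = -417.96
Net secondary income = 68.68
Current account = 1926.20 + (-417.96) + 68.68 = 1576.92
Financial account = -(1576.92 + (-50.74)) = -1526.18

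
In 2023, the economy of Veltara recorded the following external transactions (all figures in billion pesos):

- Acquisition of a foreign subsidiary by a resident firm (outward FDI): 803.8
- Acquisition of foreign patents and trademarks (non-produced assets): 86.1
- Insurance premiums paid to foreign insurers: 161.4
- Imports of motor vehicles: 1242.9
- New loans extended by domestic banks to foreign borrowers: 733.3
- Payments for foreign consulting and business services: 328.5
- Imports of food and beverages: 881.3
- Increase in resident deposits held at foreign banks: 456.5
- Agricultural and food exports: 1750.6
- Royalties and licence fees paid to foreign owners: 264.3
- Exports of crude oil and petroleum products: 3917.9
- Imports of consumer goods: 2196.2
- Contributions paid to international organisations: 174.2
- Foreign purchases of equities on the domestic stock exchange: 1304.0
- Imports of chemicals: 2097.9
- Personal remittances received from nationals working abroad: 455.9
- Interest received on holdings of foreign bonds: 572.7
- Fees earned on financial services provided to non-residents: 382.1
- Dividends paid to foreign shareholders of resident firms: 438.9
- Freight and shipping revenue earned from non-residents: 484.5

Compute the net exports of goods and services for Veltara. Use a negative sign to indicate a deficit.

-637.4

Goods: 1750.6 - 2097.9 - 1242.9 - 881.3 - 2196.2 + 3917.9 = -749.8
Services: 382.1 - 264.3 - 161.4 + 484.5 - 328.5 = 112.4
Trade balance = -749.8 + 112.4 = -637.4
(Excluded from the trade balance — financial account: acquisition of a foreign subsidiary by a resident firm (outward FDI) 803.8, new loans extended by domestic banks to foreign borrowers 733.3, increase in resident deposits held at foreign banks 456.5, foreign purchases of equities on the domestic stock exchange 1304.0; capital account: acquisition of foreign patents and trademarks (non-produced assets) 86.1; secondary income: contributions paid to international organisations 174.2, personal remittances received from nationals working abroad 455.9; primary income: interest received on holdings of foreign bonds 572.7, dividends paid to foreign shareholders of resident firms 438.9.)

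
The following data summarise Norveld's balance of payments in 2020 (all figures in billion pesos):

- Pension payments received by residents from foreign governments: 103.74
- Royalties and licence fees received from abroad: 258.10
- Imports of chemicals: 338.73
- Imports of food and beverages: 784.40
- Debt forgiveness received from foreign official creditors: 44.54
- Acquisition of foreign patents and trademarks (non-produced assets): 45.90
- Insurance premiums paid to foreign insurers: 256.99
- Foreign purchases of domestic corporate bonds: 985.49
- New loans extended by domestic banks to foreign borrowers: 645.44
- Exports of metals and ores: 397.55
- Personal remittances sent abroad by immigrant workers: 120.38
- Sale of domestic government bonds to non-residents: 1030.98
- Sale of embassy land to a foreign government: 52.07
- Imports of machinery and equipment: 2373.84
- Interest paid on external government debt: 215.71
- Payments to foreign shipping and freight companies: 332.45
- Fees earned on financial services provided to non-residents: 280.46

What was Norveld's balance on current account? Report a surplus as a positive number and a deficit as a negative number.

Goods: 397.55 - 784.40 - 2373.84 - 338.73 = -3099.42
Services: 258.10 - 256.99 + 280.46 - 332.45 = -50.88
Primary income: -215.71
Secondary income: 103.74 - 120.38 = -16.64
Current account = (-3099.42) + (-50.88) + (-215.71) + (-16.64) = -3382.65
(Excluded from the current account — capital account: debt forgiveness received from foreign official creditors 44.54, acquisition of foreign patents and trademarks (non-produced assets) 45.90, sale of embassy land to a foreign government 52.07; financial account: foreign purchases of domestic corporate bonds 985.49, new loans extended by domestic banks to foreign borrowers 645.44, sale of domestic government bonds to non-residents 1030.98.)

-3382.65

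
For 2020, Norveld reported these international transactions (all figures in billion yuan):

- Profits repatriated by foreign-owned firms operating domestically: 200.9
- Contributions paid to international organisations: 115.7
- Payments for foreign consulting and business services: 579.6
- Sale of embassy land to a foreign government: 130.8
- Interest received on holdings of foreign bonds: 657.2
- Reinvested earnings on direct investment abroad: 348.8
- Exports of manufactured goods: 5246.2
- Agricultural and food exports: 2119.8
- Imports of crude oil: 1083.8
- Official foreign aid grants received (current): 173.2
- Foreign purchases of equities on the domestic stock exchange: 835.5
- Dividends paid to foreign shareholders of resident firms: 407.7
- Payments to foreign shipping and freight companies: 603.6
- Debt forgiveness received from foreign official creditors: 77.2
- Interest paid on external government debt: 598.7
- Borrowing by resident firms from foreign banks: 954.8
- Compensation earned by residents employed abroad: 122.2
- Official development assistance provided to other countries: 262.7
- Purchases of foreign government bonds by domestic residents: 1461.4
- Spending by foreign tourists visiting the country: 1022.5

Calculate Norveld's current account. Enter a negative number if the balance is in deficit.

5837.2

Goods: 2119.8 - 1083.8 + 5246.2 = 6282.2
Services: 1022.5 - 579.6 - 603.6 = -160.7
Primary income: -407.7 + 348.8 + 657.2 + 122.2 - 598.7 - 200.9 = -79.1
Secondary income: 173.2 - 262.7 - 115.7 = -205.2
Current account = 6282.2 + (-160.7) + (-79.1) + (-205.2) = 5837.2
(Excluded from the current account — capital account: sale of embassy land to a foreign government 130.8, debt forgiveness received from foreign official creditors 77.2; financial account: foreign purchases of equities on the domestic stock exchange 835.5, borrowing by resident firms from foreign banks 954.8, purchases of foreign government bonds by domestic residents 1461.4.)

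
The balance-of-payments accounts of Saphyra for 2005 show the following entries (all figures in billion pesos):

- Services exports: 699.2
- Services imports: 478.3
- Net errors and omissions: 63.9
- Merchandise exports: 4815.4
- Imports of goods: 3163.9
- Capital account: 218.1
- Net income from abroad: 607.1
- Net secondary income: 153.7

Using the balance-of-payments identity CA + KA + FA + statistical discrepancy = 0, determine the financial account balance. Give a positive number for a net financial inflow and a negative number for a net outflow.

Goods balance = 4815.4 - 3163.9 = 1651.5
Services balance = 699.2 - 478.3 = 220.9
Trade balance (goods + services) = 1651.5 + 220.9 = 1872.4
Net primary income = 607.1
Net secondary income = 153.7
Current account = 1872.4 + 607.1 + 153.7 = 2633.2
Financial account = -(2633.2 + 218.1 + 63.9) = -2915.2

-2915.2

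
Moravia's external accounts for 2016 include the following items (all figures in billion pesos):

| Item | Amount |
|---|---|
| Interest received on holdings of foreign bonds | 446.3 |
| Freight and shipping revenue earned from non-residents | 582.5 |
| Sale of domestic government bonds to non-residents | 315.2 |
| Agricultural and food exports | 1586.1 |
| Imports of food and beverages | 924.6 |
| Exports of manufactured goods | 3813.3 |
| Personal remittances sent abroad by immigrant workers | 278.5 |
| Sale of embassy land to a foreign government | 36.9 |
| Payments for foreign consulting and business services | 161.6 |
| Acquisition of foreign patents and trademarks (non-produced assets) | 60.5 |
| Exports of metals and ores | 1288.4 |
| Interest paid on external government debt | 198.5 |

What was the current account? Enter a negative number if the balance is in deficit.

Goods: 1288.4 + 1586.1 + 3813.3 - 924.6 = 5763.2
Services: 582.5 - 161.6 = 420.9
Primary income: -198.5 + 446.3 = 247.8
Secondary income: -278.5
Current account = 5763.2 + 420.9 + 247.8 + (-278.5) = 6153.4
(Excluded from the current account — financial account: sale of domestic government bonds to non-residents 315.2; capital account: sale of embassy land to a foreign government 36.9, acquisition of foreign patents and trademarks (non-produced assets) 60.5.)

6153.4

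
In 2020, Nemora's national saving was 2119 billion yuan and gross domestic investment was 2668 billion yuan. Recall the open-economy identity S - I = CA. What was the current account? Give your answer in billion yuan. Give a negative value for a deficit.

-549

S - I = CA (net lending to the rest of the world).
CA = S - I = 2119 - 2668 = -549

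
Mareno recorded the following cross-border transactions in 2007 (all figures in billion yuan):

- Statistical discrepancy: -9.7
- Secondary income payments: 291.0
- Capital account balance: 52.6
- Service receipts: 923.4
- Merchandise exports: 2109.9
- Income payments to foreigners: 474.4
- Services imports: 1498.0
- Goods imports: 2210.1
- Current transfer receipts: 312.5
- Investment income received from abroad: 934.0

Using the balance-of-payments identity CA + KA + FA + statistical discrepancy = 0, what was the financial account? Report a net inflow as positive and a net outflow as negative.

Goods balance = 2109.9 - 2210.1 = -100.2
Services balance = 923.4 - 1498.0 = -574.6
Trade balance (goods + services) = -100.2 + (-574.6) = -674.8
Net primary income = 934.0 - 474.4 = 459.6
Net secondary income = 312.5 - 291.0 = 21.5
Current account = -674.8 + 459.6 + 21.5 = -193.7
Financial account = -(-193.7 + 52.6 + (-9.7)) = 150.8

150.8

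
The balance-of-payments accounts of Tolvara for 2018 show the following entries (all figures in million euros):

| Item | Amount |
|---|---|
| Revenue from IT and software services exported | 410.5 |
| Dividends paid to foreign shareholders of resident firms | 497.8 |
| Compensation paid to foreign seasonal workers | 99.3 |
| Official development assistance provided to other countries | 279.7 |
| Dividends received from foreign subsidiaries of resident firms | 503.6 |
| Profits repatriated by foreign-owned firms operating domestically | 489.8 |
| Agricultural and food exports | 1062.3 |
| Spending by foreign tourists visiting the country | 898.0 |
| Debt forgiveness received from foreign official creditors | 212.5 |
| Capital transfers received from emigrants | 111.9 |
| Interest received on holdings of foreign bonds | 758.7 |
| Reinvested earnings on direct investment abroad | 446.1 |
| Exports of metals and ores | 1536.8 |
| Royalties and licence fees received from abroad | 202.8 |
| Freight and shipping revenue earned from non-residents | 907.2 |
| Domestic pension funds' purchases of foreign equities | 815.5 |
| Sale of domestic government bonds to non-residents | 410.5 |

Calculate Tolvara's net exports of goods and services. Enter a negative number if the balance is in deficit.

5017.6

Goods: 1536.8 + 1062.3 = 2599.1
Services: 898.0 + 907.2 + 202.8 + 410.5 = 2418.5
Trade balance = 2599.1 + 2418.5 = 5017.6
(Excluded from the trade balance — primary income: dividends paid to foreign shareholders of resident firms 497.8, compensation paid to foreign seasonal workers 99.3, dividends received from foreign subsidiaries of resident firms 503.6, profits repatriated by foreign-owned firms operating domestically 489.8, interest received on holdings of foreign bonds 758.7, reinvested earnings on direct investment abroad 446.1; secondary income: official development assistance provided to other countries 279.7; capital account: debt forgiveness received from foreign official creditors 212.5, capital transfers received from emigrants 111.9; financial account: domestic pension funds' purchases of foreign equities 815.5, sale of domestic government bonds to non-residents 410.5.)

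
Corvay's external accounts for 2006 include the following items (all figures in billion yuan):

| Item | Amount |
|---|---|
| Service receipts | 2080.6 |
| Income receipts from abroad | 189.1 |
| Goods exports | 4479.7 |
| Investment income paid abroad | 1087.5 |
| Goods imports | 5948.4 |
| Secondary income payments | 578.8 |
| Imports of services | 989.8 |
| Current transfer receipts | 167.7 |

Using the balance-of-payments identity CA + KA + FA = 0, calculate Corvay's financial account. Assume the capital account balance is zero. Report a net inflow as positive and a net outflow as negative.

1687.4

Goods balance = 4479.7 - 5948.4 = -1468.7
Services balance = 2080.6 - 989.8 = 1090.8
Trade balance (goods + services) = -1468.7 + 1090.8 = -377.9
Net primary income = 189.1 - 1087.5 = -898.4
Net secondary income = 167.7 - 578.8 = -411.1
Current account = -377.9 + (-898.4) + (-411.1) = -1687.4
Financial account = -(-1687.4) = 1687.4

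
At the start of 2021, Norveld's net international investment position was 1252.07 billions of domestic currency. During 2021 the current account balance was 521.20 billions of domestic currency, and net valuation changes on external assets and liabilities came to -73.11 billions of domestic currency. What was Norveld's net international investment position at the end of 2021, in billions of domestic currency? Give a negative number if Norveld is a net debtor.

1700.16

Change in NIIP = current account + net valuation change = 521.20 + (-73.11) = 448.09
End-of-year NIIP = 1252.07 + 448.09 = 1700.16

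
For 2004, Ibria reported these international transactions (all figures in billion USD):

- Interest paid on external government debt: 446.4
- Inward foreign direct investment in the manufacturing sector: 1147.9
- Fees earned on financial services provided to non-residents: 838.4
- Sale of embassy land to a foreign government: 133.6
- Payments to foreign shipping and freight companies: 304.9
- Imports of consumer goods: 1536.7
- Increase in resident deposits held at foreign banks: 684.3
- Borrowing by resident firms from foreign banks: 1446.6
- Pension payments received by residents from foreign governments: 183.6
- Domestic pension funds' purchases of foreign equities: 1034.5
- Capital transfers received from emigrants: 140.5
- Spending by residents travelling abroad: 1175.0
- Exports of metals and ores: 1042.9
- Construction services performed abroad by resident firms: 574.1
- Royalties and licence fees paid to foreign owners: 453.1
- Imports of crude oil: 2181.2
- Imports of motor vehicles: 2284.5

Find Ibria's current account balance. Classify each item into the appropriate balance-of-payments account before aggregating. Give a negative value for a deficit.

-5742.8

Goods: -1536.7 - 2284.5 + 1042.9 - 2181.2 = -4959.5
Services: -453.1 - 1175.0 - 304.9 + 838.4 + 574.1 = -520.5
Primary income: -446.4
Secondary income: 183.6
Current account = (-4959.5) + (-520.5) + (-446.4) + 183.6 = -5742.8
(Excluded from the current account — financial account: inward foreign direct investment in the manufacturing sector 1147.9, increase in resident deposits held at foreign banks 684.3, borrowing by resident firms from foreign banks 1446.6, domestic pension funds' purchases of foreign equities 1034.5; capital account: sale of embassy land to a foreign government 133.6, capital transfers received from emigrants 140.5.)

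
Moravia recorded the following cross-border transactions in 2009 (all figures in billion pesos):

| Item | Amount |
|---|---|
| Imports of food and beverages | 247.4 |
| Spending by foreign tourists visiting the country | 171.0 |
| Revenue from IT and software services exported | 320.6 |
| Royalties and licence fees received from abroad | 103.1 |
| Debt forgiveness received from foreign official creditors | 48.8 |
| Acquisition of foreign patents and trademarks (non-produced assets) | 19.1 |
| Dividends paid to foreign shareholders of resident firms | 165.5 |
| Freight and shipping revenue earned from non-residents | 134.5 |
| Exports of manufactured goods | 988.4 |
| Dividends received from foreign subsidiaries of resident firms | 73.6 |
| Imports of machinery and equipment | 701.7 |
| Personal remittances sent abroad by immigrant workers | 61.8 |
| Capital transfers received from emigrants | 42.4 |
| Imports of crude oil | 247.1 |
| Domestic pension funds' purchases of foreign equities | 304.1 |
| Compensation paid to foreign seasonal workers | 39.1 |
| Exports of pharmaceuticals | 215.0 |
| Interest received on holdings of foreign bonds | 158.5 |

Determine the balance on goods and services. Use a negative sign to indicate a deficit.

736.4

Goods: -247.4 - 701.7 + 215.0 + 988.4 - 247.1 = 7.2
Services: 134.5 + 103.1 + 171.0 + 320.6 = 729.2
Trade balance = 7.2 + 729.2 = 736.4
(Excluded from the trade balance — capital account: debt forgiveness received from foreign official creditors 48.8, acquisition of foreign patents and trademarks (non-produced assets) 19.1, capital transfers received from emigrants 42.4; primary income: dividends paid to foreign shareholders of resident firms 165.5, dividends received from foreign subsidiaries of resident firms 73.6, compensation paid to foreign seasonal workers 39.1, interest received on holdings of foreign bonds 158.5; secondary income: personal remittances sent abroad by immigrant workers 61.8; financial account: domestic pension funds' purchases of foreign equities 304.1.)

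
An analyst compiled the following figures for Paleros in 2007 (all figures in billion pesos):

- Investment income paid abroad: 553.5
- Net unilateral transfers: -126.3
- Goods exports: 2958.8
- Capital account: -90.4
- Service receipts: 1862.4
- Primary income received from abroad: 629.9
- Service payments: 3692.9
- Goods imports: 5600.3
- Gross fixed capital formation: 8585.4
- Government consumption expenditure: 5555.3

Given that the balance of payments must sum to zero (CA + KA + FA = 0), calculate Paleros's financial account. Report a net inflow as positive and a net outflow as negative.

Goods balance = 2958.8 - 5600.3 = -2641.5
Services balance = 1862.4 - 3692.9 = -1830.5
Trade balance (goods + services) = -2641.5 + (-1830.5) = -4472.0
Net primary income = 629.9 - 553.5 = 76.4
Net secondary income = -126.3
Current account = -4472.0 + 76.4 + (-126.3) = -4521.9
Financial account = -(-4521.9 + (-90.4)) = 4612.3

4612.3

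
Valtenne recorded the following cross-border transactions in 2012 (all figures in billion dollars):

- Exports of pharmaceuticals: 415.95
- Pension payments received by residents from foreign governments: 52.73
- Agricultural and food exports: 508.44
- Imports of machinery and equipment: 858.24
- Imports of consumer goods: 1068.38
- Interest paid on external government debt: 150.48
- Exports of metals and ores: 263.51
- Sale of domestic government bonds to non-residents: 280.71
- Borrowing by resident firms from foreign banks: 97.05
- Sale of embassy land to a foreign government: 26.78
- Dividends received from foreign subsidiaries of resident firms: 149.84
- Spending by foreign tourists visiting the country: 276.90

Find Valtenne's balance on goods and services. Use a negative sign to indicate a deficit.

Goods: 415.95 - 858.24 - 1068.38 + 508.44 + 263.51 = -738.72
Services: 276.90
Trade balance = -738.72 + 276.90 = -461.82
(Excluded from the trade balance — secondary income: pension payments received by residents from foreign governments 52.73; primary income: interest paid on external government debt 150.48, dividends received from foreign subsidiaries of resident firms 149.84; financial account: sale of domestic government bonds to non-residents 280.71, borrowing by resident firms from foreign banks 97.05; capital account: sale of embassy land to a foreign government 26.78.)

-461.82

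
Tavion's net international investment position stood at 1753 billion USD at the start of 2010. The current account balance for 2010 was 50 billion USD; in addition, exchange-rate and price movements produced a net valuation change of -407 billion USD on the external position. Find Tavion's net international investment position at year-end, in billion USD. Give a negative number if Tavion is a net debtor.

Change in NIIP = current account + net valuation change = 50 + (-407) = -357
End-of-year NIIP = 1753 + (-357) = 1396

1396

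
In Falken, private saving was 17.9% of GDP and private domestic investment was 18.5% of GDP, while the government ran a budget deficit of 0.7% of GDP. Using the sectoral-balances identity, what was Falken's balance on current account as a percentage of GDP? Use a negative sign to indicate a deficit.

By the sectoral-balances identity, CA = (S_private - I) + (T - G).
Private balance = 17.9 - 18.5 = -0.6
Government balance (T - G) = -0.7
CA = -0.6 + (-0.7) = -1.3

-1.3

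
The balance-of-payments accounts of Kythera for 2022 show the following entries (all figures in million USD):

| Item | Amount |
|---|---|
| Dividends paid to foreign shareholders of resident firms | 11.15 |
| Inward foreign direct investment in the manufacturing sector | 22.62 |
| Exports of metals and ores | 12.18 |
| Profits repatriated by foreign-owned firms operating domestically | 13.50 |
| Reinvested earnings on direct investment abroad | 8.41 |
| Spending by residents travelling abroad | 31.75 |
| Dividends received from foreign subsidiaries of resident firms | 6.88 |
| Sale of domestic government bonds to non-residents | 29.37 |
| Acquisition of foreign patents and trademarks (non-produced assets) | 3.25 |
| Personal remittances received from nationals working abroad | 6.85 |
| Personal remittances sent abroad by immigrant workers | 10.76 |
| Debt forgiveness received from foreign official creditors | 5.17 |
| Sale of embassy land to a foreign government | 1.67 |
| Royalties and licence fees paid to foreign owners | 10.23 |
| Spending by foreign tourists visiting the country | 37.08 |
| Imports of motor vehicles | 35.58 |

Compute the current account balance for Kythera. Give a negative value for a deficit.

-41.57

Goods: 12.18 - 35.58 = -23.40
Services: 37.08 - 10.23 - 31.75 = -4.90
Primary income: 6.88 + 8.41 - 11.15 - 13.50 = -9.36
Secondary income: 6.85 - 10.76 = -3.91
Current account = (-23.40) + (-4.90) + (-9.36) + (-3.91) = -41.57
(Excluded from the current account — financial account: inward foreign direct investment in the manufacturing sector 22.62, sale of domestic government bonds to non-residents 29.37; capital account: acquisition of foreign patents and trademarks (non-produced assets) 3.25, debt forgiveness received from foreign official creditors 5.17, sale of embassy land to a foreign government 1.67.)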